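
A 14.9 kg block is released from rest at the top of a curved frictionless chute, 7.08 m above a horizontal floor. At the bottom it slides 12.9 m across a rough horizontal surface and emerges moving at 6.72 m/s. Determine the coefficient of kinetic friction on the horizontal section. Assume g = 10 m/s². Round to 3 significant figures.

Applying the work–energy principle:
mgh = ½mv² + μ_k m g d
mgh = 1054.9 J; ½mv² = 336.43 J
W_f = 1054.9 − 336.43 = 718.5 J
μ_k = W_f/(mg·d) = 718.5/(149.0 × 12.9) = 0.3738

μ_k = 0.374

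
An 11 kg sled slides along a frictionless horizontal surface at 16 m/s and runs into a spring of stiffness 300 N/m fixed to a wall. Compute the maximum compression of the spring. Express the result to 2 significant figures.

x = 3.1 m

All KE is stored as spring PE at maximum compression: ½mv² = ½kx²
x = v√(m/k) = 16 × √(11/300) = 3.064 m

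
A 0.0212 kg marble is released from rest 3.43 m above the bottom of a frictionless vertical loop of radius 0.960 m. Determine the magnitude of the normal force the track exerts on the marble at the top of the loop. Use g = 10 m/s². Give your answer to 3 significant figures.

N = 0.455 N

Energy from release to top (height 2r): mgh = ½mv_top² + mg(2r)
v_top² = 2g(h − 2r) = 2(10)(3.43 − 1.920) = 30.200 m²/s²
At the top, both N and weight point toward the centre: N + mg = mv_top²/r
N = m(v_top²/r − g) = 0.0212(30.200/0.960 − 10) = 0.4549 N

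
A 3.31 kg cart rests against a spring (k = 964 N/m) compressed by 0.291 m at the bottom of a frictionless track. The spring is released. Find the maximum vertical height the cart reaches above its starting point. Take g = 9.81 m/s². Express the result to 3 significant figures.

At maximum height the cart is at rest, so ½kx² = mgh
h = kx²/(2mg) = (964)(0.291)²/(2 × 3.31 × 9.81) = 1.257 m

h = 1.26 m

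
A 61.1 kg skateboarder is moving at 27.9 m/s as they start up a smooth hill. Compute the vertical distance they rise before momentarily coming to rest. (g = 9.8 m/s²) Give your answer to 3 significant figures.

h = 39.7 m

Setting KE at the bottom equal to PE gained: ½mv² = mgh
h = v²/(2g) = 27.9²/(2 × 9.8) = 39.71 m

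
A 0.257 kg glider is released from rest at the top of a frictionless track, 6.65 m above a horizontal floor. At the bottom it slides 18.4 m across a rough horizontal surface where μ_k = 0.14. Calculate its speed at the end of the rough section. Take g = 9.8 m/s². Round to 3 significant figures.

v = 8.94 m/s

Applying the work–energy principle:
mgh = ½mv² + μ_k m g d
W_f = μ_k mg d = (0.14)(0.257)(9.8)(18.4) = 6.488 J
½mv² = mgh − W_f = 16.749 − 6.488 = 10.261 J
v = √(2 × 10.261/0.257) = 8.936 m/s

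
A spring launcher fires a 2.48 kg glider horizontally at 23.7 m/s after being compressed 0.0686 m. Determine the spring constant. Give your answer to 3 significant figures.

k = 296000 N/m

½kx² = ½mv²
k = mv²/x² = (2.48)(23.7)²/(0.0686)² = 296006 N/m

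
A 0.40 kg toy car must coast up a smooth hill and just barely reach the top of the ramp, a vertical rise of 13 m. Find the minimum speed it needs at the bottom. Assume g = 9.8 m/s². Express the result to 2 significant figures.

v = 16 m/s

At the top it is momentarily at rest, so all KE converts to PE: ½mv² = mgh
v = √(2gh) = √(2 × 9.8 × 13) = 15.96 m/s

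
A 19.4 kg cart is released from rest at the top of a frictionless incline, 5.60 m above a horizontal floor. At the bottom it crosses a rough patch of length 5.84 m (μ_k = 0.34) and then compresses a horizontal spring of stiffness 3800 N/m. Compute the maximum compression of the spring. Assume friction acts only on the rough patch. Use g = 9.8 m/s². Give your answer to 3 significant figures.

x = 0.601 m

Initial energy: E₁ = mgh = (19.4)(9.8)(5.60) = 1064.7 J
Friction removes W_f = μ_k mg d = (0.34)(19.4)(9.8)(5.84) = 377.5 J
Energy reaching the spring: E = 1064.7 − 377.5 = 687.17 J
At max compression ½kx² = E ⇒ x = √(2E/k) = √(2 × 687.17/3800) = 0.6014 m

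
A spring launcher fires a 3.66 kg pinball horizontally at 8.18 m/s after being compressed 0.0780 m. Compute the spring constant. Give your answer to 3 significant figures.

½kx² = ½mv²
k = mv²/x² = (3.66)(8.18)²/(0.0780)² = 40253 N/m

k = 40300 N/m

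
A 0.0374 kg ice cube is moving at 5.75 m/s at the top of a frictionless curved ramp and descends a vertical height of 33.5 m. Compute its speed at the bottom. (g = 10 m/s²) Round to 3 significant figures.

v = 26.5 m/s

Energy conservation between the two points: ½mv₀² + mgh = ½mv²
v² = v₀² + 2gh = (5.75)² + 2(10)(33.5) = 703.06
v = √703.06 = 26.52 m/s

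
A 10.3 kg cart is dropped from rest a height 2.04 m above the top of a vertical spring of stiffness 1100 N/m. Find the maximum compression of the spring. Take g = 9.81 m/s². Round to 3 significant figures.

x = 0.711 m

Take the reference level at the top of the uncompressed spring. At max compression the cart has fallen H + x and is momentarily at rest:
mg(H + x) = ½kx²
½(1100)x² − (10.3)(9.81)x − (10.3)(9.81)(2.04) = 0
550.0x² − 101.0x − 206.1 = 0
x = [101.0 + √(10210 + 453481)]/(2 × 550.0) = 0.7109 m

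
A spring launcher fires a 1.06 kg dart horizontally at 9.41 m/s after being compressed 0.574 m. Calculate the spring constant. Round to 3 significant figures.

k = 285 N/m

Energy stored in the spring equals the launch KE: ½kx² = ½mv²
k = mv²/x² = (1.06)(9.41)²/(0.574)² = 284.9 N/m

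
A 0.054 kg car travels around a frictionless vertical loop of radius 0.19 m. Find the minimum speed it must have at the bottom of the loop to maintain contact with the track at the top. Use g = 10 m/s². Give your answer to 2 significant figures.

v = 3.1 m/s

At the top: mg = mv_top²/r ⇒ v_top² = gr = 1.900 m²/s²
Energy from bottom to top (height 2r): ½mv_bot² = ½mv_top² + mg(2r)
v_bot² = gr + 4gr = 5gr = 9.500
v_bot = √(5gr) = 3.082 m/s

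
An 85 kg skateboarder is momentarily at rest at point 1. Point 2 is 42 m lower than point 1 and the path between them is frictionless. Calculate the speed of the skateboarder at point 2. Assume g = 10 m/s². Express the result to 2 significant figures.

Mechanical energy is conserved (no friction): mgh = ½mv²
v = √(2gh) = √(2 × 10 × 42) = √840.00 = 28.98 m/s

v = 29 m/s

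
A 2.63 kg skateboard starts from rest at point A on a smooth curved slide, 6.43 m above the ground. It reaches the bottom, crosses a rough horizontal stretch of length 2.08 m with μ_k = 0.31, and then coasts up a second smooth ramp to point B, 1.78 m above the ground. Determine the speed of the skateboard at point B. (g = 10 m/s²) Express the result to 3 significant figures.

v = 8.95 m/s

Energy at A: mgh₁ = (2.63)(10)(6.43) = 169.11 J
Friction loss: W_f = μ_k mg d = 16.96 J
At B: ½mv² + mgh₂ = mgh₁ − W_f
½mv² = 169.11 − 16.96 − 46.814 = 105.34 J
v = √(2 × 105.34/2.63) = 8.950 m/s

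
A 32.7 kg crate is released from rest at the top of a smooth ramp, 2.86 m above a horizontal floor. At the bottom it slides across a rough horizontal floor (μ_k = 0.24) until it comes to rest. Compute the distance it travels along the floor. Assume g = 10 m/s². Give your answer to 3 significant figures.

d = 11.9 m

Energy bookkeeping (friction removes W_f = μ_k N d):
At rest all PE has been dissipated by friction: mgh = μ_k m g d
d = h/μ_k = 2.86/0.24 = 11.92 m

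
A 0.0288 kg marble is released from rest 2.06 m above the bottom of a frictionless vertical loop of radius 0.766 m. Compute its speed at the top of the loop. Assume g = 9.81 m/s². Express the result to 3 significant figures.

v = 3.22 m/s

Energy conservation: mgh = ½mv_top² + mg(2r)
v_top² = 2g(h − 2r) = 2(9.81)(2.06 − 1.532) = 10.36
v_top = 3.219 m/s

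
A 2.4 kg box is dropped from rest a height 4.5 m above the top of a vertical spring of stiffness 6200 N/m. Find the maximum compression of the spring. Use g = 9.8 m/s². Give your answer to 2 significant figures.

x = 0.19 m

Let x be the compression. The total drop is H + x, and the box is instantaneously at rest at max compression, so energy conservation gives:
mg(H + x) = ½kx²
½(6200)x² − (2.4)(9.8)x − (2.4)(9.8)(4.5) = 0
3100x² − 23.52x − 105.8 = 0
x = [23.52 + √(553.2 + 1.3124e+06)]/(2 × 3100) = 0.1886 m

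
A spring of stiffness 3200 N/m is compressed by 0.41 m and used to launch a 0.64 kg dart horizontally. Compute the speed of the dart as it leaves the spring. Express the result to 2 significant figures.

Conservation of energy: ½kx² = ½mv²
v = x√(k/m) = 0.41 × √(3200/0.64) = 28.99 m/s

v = 29 m/s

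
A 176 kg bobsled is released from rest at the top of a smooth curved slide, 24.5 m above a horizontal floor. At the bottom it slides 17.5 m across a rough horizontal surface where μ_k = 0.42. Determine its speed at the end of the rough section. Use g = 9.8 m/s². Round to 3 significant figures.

v = 18.3 m/s

Energy bookkeeping (friction removes W_f = μ_k N d):
mgh = ½mv² + μ_k m g d
W_f = μ_k mg d = (0.42)(176)(9.8)(17.5) = 12677 J
½mv² = mgh − W_f = 42258 − 12677 = 29580 J
v = √(2 × 29580/176) = 18.33 m/s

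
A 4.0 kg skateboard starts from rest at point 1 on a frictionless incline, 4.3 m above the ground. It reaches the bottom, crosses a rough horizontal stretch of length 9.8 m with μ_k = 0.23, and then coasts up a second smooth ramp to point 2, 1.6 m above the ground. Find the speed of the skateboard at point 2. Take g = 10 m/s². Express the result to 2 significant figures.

v = 3.0 m/s

Energy at 1: mgh₁ = (4.0)(10)(4.3) = 172.00 J
Friction loss: W_f = μ_k mg d = 90.16 J
At 2: ½mv² + mgh₂ = mgh₁ − W_f
½mv² = 172.00 − 90.16 − 64.000 = 17.840 J
v = √(2 × 17.840/4.0) = 2.987 m/s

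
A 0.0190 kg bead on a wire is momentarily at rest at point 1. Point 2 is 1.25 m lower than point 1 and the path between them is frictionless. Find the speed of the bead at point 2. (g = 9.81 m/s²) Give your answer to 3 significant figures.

Equating total energy at the two states: mgh = ½mv²
The mass cancels from both sides.
v = √(2gh) = √(2 × 9.81 × 1.25) = √24.525 = 4.952 m/s

v = 4.95 m/s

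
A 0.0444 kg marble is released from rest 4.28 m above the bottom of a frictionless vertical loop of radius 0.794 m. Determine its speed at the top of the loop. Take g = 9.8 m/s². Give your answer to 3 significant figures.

v = 7.26 m/s

Energy conservation: mgh = ½mv_top² + mg(2r)
v_top² = 2g(h − 2r) = 2(9.8)(4.28 − 1.588) = 52.76
v_top = 7.264 m/s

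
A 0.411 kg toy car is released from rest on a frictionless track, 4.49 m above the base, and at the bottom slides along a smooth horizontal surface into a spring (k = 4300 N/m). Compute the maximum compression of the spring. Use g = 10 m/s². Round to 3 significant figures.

x = 0.0926 m

Energy conservation (no friction) from release to max compression: mgh = ½kx²
x = √(2mgh/k) = √(2 × 0.411 × 10 × 4.49 / 4300) = 0.09265 m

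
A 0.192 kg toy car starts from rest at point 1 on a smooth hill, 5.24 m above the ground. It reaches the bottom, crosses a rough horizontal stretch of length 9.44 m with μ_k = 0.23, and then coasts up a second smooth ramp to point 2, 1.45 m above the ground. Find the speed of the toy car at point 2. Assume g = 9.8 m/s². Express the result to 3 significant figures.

v = 5.63 m/s

Energy at 1: mgh₁ = (0.192)(9.8)(5.24) = 9.8596 J
Friction loss: W_f = μ_k mg d = 4.085 J
At 2: ½mv² + mgh₂ = mgh₁ − W_f
½mv² = 9.8596 − 4.085 − 2.7283 = 3.0459 J
v = √(2 × 3.0459/0.192) = 5.633 m/s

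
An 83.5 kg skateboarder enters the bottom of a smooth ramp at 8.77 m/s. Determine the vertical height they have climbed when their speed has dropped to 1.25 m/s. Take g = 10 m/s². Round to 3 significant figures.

Conservation of energy: ½mv₁² = ½mv₂² + mgh
h = (v₁² − v₂²)/(2g) = (8.77² − 1.25²)/(2 × 10) = 3.768 m

h = 3.77 m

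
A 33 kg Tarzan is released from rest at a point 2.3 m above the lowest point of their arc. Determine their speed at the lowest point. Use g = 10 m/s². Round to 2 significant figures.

v = 6.8 m/s

Mechanical energy is conserved (no friction): mgh = ½mv²
v = √(2gh) = √(2 × 10 × 2.3) = √46.000 = 6.782 m/s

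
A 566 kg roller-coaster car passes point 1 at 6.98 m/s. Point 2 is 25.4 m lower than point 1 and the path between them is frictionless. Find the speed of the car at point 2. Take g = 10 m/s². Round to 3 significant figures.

Equating total energy at the two states: ½mv₀² + mgh = ½mv²
v² = v₀² + 2gh = (6.98)² + 2(10)(25.4) = 556.72
v = √556.72 = 23.59 m/s

v = 23.6 m/s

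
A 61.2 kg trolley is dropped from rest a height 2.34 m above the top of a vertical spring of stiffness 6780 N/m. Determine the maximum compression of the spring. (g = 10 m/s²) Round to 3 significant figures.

Take the reference level at the top of the uncompressed spring. At max compression the trolley has fallen H + x and is momentarily at rest:
mg(H + x) = ½kx²
½(6780)x² − (61.2)(10)x − (61.2)(10)(2.34) = 0
3390x² − 612.0x − 1432 = 0
x = [612.0 + √(374544 + 1.9419e+07)]/(2 × 3390) = 0.7465 m

x = 0.746 m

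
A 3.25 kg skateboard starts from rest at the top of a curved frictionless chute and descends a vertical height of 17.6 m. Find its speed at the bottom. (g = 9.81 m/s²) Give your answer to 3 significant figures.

v = 18.6 m/s

Mechanical energy is conserved (no friction): mgh = ½mv²
v = √(2gh) = √(2 × 9.81 × 17.6) = √345.31 = 18.58 m/s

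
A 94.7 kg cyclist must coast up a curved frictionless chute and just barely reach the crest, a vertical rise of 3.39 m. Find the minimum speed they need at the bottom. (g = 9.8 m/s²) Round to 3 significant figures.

At the top they are momentarily at rest, so all KE converts to PE: ½mv² = mgh
v = √(2gh) = √(2 × 9.8 × 3.39) = 8.151 m/s

v = 8.15 m/s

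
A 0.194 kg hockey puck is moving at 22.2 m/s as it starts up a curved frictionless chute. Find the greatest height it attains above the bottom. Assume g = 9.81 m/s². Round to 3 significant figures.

h = 25.1 m

By energy conservation, ½mv² = mgh
h = v²/(2g) = 22.2²/(2 × 9.81) = 25.12 m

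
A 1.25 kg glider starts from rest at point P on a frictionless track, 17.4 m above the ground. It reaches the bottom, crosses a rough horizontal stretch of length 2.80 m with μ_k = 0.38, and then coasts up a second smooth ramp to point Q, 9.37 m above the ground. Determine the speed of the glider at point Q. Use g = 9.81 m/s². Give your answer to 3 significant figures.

v = 11.7 m/s

Energy at P: mgh₁ = (1.25)(9.81)(17.4) = 213.37 J
Friction loss: W_f = μ_k mg d = 13.05 J
At Q: ½mv² + mgh₂ = mgh₁ − W_f
½mv² = 213.37 − 13.05 − 114.90 = 85.421 J
v = √(2 × 85.421/1.25) = 11.69 m/s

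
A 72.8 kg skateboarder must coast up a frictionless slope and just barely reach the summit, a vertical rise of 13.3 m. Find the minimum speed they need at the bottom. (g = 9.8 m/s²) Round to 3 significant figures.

v = 16.1 m/s

At the top they are momentarily at rest, so all KE converts to PE: ½mv² = mgh
v = √(2gh) = √(2 × 9.8 × 13.3) = 16.15 m/s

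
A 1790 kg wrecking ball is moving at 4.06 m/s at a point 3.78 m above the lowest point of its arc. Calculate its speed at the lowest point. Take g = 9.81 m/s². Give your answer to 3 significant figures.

Mechanical energy is conserved (no friction): ½mv₀² + mgh = ½mv²
v² = v₀² + 2gh = (4.06)² + 2(9.81)(3.78) = 90.647
v = √90.647 = 9.521 m/s

v = 9.52 m/s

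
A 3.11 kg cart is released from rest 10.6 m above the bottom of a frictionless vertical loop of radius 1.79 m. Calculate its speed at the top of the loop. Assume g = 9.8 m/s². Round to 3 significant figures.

Energy conservation: mgh = ½mv_top² + mg(2r)
v_top² = 2g(h − 2r) = 2(9.8)(10.6 − 3.580) = 137.6
v_top = 11.73 m/s

v = 11.7 m/s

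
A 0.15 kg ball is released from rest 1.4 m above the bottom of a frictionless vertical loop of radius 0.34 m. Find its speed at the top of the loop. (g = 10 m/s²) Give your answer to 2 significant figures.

Energy conservation: mgh = ½mv_top² + mg(2r)
v_top² = 2g(h − 2r) = 2(10)(1.4 − 0.6800) = 14.40
v_top = 3.795 m/s

v = 3.8 m/s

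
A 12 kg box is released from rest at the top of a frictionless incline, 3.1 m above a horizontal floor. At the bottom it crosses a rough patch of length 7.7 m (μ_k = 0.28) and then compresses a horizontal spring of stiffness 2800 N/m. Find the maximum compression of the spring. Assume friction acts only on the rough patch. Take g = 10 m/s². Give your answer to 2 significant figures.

Initial energy: E₁ = mgh = (12)(10)(3.1) = 372.00 J
Friction removes W_f = μ_k mg d = (0.28)(12)(10)(7.7) = 258.7 J
Energy reaching the spring: E = 372.00 − 258.7 = 113.28 J
At max compression ½kx² = E ⇒ x = √(2E/k) = √(2 × 113.28/2800) = 0.2845 m

x = 0.28 m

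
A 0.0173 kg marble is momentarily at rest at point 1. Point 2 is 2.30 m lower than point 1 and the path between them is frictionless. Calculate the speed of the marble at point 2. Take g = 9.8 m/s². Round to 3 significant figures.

Energy conservation between the two points: mgh = ½mv²
v = √(2gh) = √(2 × 9.8 × 2.30) = √45.080 = 6.714 m/s

v = 6.71 m/s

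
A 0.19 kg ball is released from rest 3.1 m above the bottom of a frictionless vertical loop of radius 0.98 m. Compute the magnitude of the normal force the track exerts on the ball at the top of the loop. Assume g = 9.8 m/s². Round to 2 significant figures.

Energy from release to top (height 2r): mgh = ½mv_top² + mg(2r)
v_top² = 2g(h − 2r) = 2(9.8)(3.1 − 1.960) = 22.344 m²/s²
At the top, both N and weight point toward the centre: N + mg = mv_top²/r
N = m(v_top²/r − g) = 0.19(22.344/0.98 − 9.8) = 2.470 N

N = 2.5 N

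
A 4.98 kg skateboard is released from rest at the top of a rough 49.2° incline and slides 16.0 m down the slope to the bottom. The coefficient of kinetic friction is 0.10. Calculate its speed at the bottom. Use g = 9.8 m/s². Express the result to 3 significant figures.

Energy: mgh = ½mv² + W_f, with h = L sinθ and W_f = μ_k (mg cosθ) L
mgh = mgL sinθ = (4.98)(9.8)(16.0)sin49.2° = 591.11 J
W_f = μ_k mg cosθ · L = (0.10)(4.98)(9.8)cos49.2°·16.0 = 51.02 J
½mv² = 591.11 − 51.02 = 540.09 J
v = √(2 × 540.09/4.98) = 14.73 m/s

v = 14.7 m/s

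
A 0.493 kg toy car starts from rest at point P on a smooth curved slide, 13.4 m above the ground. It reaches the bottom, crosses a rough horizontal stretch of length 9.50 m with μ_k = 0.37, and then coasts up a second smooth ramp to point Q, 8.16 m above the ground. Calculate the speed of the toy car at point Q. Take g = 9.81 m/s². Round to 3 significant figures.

Energy at P: mgh₁ = (0.493)(9.81)(13.4) = 64.807 J
Friction loss: W_f = μ_k mg d = 17.00 J
At Q: ½mv² + mgh₂ = mgh₁ − W_f
½mv² = 64.807 − 17.00 − 39.464 = 8.3427 J
v = √(2 × 8.3427/0.493) = 5.818 m/s

v = 5.82 m/s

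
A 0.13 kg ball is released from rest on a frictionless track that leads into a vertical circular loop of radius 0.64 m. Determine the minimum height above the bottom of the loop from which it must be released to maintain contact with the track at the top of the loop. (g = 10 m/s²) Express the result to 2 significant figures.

At the top, for minimum speed gravity alone supplies the centripetal force: mg = mv_top²/r ⇒ v_top² = gr = 6.400 m²/s²
Energy conservation from release height h to the top (height 2r): mgh = ½mv_top² + mg(2r)
h = v_top²/(2g) + 2r = r/2 + 2r = 5r/2 = 1.600 m

h = 1.6 m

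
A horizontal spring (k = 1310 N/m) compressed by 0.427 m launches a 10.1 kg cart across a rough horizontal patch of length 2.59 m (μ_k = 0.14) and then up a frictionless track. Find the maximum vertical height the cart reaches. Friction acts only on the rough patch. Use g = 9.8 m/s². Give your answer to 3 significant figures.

Spring energy: E₀ = ½kx² = ½(1310)(0.427)² = 119.43 J
Friction: W_f = μ_k mg d = (0.14)(10.1)(9.8)(2.59) = 35.89 J
Energy at base of ramp: E = 119.43 − 35.89 = 83.535 J
At max height all remaining energy is PE: mgh = E ⇒ h = E/(mg) = 83.535/(10.1 × 9.8) = 0.8440 m

h = 0.844 m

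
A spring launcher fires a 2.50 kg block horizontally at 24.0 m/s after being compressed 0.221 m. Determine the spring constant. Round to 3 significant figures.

Energy stored in the spring equals the launch KE: ½kx² = ½mv²
k = mv²/x² = (2.50)(24.0)²/(0.221)² = 29483 N/m

k = 29500 N/m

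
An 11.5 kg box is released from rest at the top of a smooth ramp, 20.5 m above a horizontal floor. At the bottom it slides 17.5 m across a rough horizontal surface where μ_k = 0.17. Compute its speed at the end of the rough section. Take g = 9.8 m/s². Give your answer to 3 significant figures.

v = 18.5 m/s

Energy bookkeeping (friction removes W_f = μ_k N d):
mgh = ½mv² + μ_k m g d
W_f = μ_k mg d = (0.17)(11.5)(9.8)(17.5) = 335.3 J
½mv² = mgh − W_f = 2310.3 − 335.3 = 1975.1 J
v = √(2 × 1975.1/11.5) = 18.53 m/s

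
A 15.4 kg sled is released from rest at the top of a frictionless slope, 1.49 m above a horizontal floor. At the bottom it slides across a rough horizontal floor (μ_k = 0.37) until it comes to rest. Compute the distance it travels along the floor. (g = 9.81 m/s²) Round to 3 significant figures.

Energy bookkeeping (friction removes W_f = μ_k N d):
At rest all PE has been dissipated by friction: mgh = μ_k m g d
d = h/μ_k = 1.49/0.37 = 4.027 m

d = 4.03 m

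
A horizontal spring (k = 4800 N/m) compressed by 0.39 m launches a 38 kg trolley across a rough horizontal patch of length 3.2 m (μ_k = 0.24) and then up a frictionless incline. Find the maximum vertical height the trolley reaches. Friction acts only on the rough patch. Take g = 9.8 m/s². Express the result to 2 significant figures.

h = 0.21 m

Spring energy: E₀ = ½kx² = ½(4800)(0.39)² = 365.04 J
Friction: W_f = μ_k mg d = (0.24)(38)(9.8)(3.2) = 286.0 J
Energy at base of ramp: E = 365.04 − 286.0 = 79.037 J
At max height all remaining energy is PE: mgh = E ⇒ h = E/(mg) = 79.037/(38 × 9.8) = 0.2122 m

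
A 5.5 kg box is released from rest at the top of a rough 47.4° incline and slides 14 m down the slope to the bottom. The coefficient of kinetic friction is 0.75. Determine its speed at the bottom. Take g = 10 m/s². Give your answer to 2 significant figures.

v = 8.0 m/s

Energy: mgh = ½mv² + W_f, with h = L sinθ and W_f = μ_k (mg cosθ) L
mgh = mgL sinθ = (5.5)(10)(14)sin47.4° = 566.79 J
W_f = μ_k mg cosθ · L = (0.75)(5.5)(10)cos47.4°·14 = 390.9 J
½mv² = 566.79 − 390.9 = 175.90 J
v = √(2 × 175.90/5.5) = 7.998 m/s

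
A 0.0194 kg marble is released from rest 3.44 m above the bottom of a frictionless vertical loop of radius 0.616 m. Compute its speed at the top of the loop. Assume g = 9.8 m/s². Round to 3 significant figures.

v = 6.58 m/s

Energy conservation: mgh = ½mv_top² + mg(2r)
v_top² = 2g(h − 2r) = 2(9.8)(3.44 − 1.232) = 43.28
v_top = 6.579 m/s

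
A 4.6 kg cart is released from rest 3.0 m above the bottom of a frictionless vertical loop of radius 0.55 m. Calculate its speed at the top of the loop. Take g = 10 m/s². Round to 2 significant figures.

Energy conservation: mgh = ½mv_top² + mg(2r)
v_top² = 2g(h − 2r) = 2(10)(3.0 − 1.100) = 38.00
v_top = 6.164 m/s

v = 6.2 m/s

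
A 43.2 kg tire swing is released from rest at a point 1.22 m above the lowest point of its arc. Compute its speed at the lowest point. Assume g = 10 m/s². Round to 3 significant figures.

v = 4.94 m/s

Energy conservation between the two points: mgh = ½mv²
v = √(2gh) = √(2 × 10 × 1.22) = √24.400 = 4.940 m/s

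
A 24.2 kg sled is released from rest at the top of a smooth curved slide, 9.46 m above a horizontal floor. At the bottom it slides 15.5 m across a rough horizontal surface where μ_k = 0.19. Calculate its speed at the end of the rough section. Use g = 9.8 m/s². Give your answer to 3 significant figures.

Energy at the top = energy at the end + work done against friction:
mgh = ½mv² + μ_k m g d
W_f = μ_k mg d = (0.19)(24.2)(9.8)(15.5) = 698.4 J
½mv² = mgh − W_f = 2243.5 − 698.4 = 1545.1 J
v = √(2 × 1545.1/24.2) = 11.30 m/s

v = 11.3 m/s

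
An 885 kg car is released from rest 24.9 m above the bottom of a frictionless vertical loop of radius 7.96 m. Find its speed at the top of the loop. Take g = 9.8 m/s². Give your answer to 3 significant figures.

v = 13.3 m/s

Energy conservation: mgh = ½mv_top² + mg(2r)
v_top² = 2g(h − 2r) = 2(9.8)(24.9 − 15.92) = 176.0
v_top = 13.27 m/s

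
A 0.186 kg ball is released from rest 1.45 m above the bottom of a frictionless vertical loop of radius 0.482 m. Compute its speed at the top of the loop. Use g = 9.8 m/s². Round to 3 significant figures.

Energy conservation: mgh = ½mv_top² + mg(2r)
v_top² = 2g(h − 2r) = 2(9.8)(1.45 − 0.9640) = 9.526
v_top = 3.086 m/s

v = 3.09 m/s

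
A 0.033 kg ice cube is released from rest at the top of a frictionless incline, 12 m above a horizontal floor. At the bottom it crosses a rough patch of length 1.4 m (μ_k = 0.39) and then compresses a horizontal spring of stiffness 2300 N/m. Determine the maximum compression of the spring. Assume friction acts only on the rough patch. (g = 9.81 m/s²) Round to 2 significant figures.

x = 0.057 m

Initial energy: E₁ = mgh = (0.033)(9.81)(12) = 3.8848 J
Friction removes W_f = μ_k mg d = (0.39)(0.033)(9.81)(1.4) = 0.1768 J
Energy reaching the spring: E = 3.8848 − 0.1768 = 3.7080 J
At max compression ½kx² = E ⇒ x = √(2E/k) = √(2 × 3.7080/2300) = 0.05678 m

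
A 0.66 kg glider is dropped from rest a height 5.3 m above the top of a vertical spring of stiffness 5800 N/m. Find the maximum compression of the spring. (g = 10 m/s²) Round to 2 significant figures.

Let x be the compression. The total drop is H + x, and the glider is instantaneously at rest at max compression, so energy conservation gives:
mg(H + x) = ½kx²
½(5800)x² − (0.66)(10)x − (0.66)(10)(5.3) = 0
2900x² − 6.600x − 34.98 = 0
x = [6.600 + √(43.56 + 405768)]/(2 × 2900) = 0.1110 m

x = 0.11 m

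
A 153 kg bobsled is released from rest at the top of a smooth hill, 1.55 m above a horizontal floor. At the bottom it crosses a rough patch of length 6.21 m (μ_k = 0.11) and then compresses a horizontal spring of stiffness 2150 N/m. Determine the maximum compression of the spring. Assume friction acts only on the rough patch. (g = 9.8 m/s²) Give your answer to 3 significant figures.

x = 1.10 m

Initial energy: E₁ = mgh = (153)(9.8)(1.55) = 2324.1 J
Friction removes W_f = μ_k mg d = (0.11)(153)(9.8)(6.21) = 1024 J
Energy reaching the spring: E = 2324.1 − 1024 = 1299.8 J
At max compression ½kx² = E ⇒ x = √(2E/k) = √(2 × 1299.8/2150) = 1.100 m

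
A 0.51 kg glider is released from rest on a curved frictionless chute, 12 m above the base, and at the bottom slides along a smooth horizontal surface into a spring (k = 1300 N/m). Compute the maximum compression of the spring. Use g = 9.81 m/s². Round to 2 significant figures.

Gravitational PE at the top equals spring PE at max compression: mgh = ½kx²
x = √(2mgh/k) = √(2 × 0.51 × 9.81 × 12 / 1300) = 0.3039 m

x = 0.30 m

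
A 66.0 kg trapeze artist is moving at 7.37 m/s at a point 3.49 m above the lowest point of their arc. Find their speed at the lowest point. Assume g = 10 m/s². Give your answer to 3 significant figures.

Energy conservation between the two points: ½mv₀² + mgh = ½mv²
The mass cancels from both sides.
v² = v₀² + 2gh = (7.37)² + 2(10)(3.49) = 124.12
v = √124.12 = 11.14 m/s

v = 11.1 m/s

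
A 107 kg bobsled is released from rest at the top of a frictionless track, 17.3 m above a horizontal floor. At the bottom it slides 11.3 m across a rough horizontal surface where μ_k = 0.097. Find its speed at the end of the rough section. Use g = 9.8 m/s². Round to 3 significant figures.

Energy at the top = energy at the end + work done against friction:
mgh = ½mv² + μ_k m g d
W_f = μ_k mg d = (0.097)(107)(9.8)(11.3) = 1149 J
½mv² = mgh − W_f = 18141 − 1149 = 16991 J
v = √(2 × 16991/107) = 17.82 m/s

v = 17.8 m/s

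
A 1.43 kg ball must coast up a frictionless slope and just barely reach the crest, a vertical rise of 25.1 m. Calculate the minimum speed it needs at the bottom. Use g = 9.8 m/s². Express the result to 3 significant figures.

At the top it is momentarily at rest, so all KE converts to PE: ½mv² = mgh
v = √(2gh) = √(2 × 9.8 × 25.1) = 22.18 m/s

v = 22.2 m/s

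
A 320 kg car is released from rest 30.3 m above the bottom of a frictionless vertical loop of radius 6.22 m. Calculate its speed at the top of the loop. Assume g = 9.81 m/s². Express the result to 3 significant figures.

Energy conservation: mgh = ½mv_top² + mg(2r)
v_top² = 2g(h − 2r) = 2(9.81)(30.3 − 12.44) = 350.4
v_top = 18.72 m/s

v = 18.7 m/s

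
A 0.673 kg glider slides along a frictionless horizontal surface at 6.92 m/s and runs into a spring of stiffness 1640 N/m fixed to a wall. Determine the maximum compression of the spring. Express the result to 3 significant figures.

Conservation of energy between contact and max compression: ½mv² = ½kx²
x = v√(m/k) = 6.92 × √(0.673/1640) = 0.1402 m

x = 0.140 m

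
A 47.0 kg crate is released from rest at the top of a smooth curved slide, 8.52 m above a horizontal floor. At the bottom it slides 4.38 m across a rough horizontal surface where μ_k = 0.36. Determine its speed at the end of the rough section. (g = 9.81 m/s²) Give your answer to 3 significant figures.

Energy bookkeeping (friction removes W_f = μ_k N d):
mgh = ½mv² + μ_k m g d
W_f = μ_k mg d = (0.36)(47.0)(9.81)(4.38) = 727.0 J
½mv² = mgh − W_f = 3928.3 − 727.0 = 3201.3 J
v = √(2 × 3201.3/47.0) = 11.67 m/s

v = 11.7 m/s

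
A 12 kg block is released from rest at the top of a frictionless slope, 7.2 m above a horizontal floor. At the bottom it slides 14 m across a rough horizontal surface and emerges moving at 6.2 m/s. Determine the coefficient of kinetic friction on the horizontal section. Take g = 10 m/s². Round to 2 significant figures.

μ_k = 0.38

Energy at the top = energy at the end + work done against friction:
mgh = ½mv² + μ_k m g d
mgh = 864.00 J; ½mv² = 230.64 J
W_f = 864.00 − 230.64 = 633.4 J
μ_k = W_f/(mg·d) = 633.4/(120.0 × 14) = 0.3770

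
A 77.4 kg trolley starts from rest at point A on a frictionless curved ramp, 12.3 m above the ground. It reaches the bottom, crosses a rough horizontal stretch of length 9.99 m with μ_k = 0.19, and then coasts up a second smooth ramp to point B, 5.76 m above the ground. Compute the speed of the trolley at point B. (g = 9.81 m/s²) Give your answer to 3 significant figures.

Energy at A: mgh₁ = (77.4)(9.81)(12.3) = 9339.3 J
Friction loss: W_f = μ_k mg d = 1441 J
At B: ½mv² + mgh₂ = mgh₁ − W_f
½mv² = 9339.3 − 1441 − 4373.5 = 3524.6 J
v = √(2 × 3524.6/77.4) = 9.543 m/s

v = 9.54 m/s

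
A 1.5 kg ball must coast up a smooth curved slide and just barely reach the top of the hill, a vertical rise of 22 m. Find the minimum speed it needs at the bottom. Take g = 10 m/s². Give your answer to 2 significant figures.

At the top it is momentarily at rest, so all KE converts to PE: ½mv² = mgh
v = √(2gh) = √(2 × 10 × 22) = 20.98 m/s

v = 21 m/s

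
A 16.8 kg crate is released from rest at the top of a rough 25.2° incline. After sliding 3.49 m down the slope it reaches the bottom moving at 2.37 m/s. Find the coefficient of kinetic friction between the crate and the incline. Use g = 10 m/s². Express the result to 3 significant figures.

μ_k = 0.382

mgh = ½mv² + μ_k (mg cosθ) L, with h = L sinθ
mgL sinθ = 249.64 J; ½mv² = 47.182 J
W_f = 249.64 − 47.182 = 202.5 J
μ_k = W_f/(mg cosθ · L) = 202.5/(152.0 × 3.49) = 0.3816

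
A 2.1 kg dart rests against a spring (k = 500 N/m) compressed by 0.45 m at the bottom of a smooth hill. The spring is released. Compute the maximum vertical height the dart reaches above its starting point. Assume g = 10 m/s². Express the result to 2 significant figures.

Energy conservation from release to the highest point: ½kx² = mgh
h = kx²/(2mg) = (500)(0.45)²/(2 × 2.1 × 10) = 2.411 m

h = 2.4 m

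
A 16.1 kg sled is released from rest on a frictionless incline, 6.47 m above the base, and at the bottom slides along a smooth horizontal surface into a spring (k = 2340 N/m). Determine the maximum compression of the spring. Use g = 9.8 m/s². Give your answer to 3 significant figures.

Gravitational PE at the top equals spring PE at max compression: mgh = ½kx²
x = √(2mgh/k) = √(2 × 16.1 × 9.8 × 6.47 / 2340) = 0.9341 m

x = 0.934 m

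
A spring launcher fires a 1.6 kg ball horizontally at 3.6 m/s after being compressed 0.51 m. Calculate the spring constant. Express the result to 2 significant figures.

Spring PE at full compression equals KE at release: ½kx² = ½mv²
k = mv²/x² = (1.6)(3.6)²/(0.51)² = 79.72 N/m

k = 80 N/m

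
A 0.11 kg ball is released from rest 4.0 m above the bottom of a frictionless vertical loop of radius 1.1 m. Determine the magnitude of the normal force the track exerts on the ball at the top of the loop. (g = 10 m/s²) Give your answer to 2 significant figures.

Energy from release to top (height 2r): mgh = ½mv_top² + mg(2r)
v_top² = 2g(h − 2r) = 2(10)(4.0 − 2.200) = 36.000 m²/s²
At the top, both N and weight point toward the centre: N + mg = mv_top²/r
N = m(v_top²/r − g) = 0.11(36.000/1.1 − 10) = 2.500 N

N = 2.5 N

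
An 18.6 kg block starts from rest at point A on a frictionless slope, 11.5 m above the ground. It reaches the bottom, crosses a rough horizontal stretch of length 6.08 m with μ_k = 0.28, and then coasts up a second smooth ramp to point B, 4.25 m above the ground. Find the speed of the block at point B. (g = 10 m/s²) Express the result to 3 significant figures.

v = 10.5 m/s

Energy at A: mgh₁ = (18.6)(10)(11.5) = 2139.0 J
Friction loss: W_f = μ_k mg d = 316.6 J
At B: ½mv² + mgh₂ = mgh₁ − W_f
½mv² = 2139.0 − 316.6 − 790.50 = 1031.9 J
v = √(2 × 1031.9/18.6) = 10.53 m/s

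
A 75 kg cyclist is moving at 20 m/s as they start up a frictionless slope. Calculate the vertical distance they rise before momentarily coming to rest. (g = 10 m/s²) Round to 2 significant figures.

h = 20 m

Setting KE at the bottom equal to PE gained: ½mv² = mgh
h = v²/(2g) = 20²/(2 × 10) = 20.00 m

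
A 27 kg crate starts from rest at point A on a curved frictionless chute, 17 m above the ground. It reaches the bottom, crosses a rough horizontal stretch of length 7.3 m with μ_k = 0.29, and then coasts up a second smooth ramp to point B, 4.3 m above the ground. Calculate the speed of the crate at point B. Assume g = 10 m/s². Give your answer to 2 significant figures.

Energy at A: mgh₁ = (27)(10)(17) = 4590.0 J
Friction loss: W_f = μ_k mg d = 571.6 J
At B: ½mv² + mgh₂ = mgh₁ − W_f
½mv² = 4590.0 − 571.6 − 1161.0 = 2857.4 J
v = √(2 × 2857.4/27) = 14.55 m/s

v = 15 m/s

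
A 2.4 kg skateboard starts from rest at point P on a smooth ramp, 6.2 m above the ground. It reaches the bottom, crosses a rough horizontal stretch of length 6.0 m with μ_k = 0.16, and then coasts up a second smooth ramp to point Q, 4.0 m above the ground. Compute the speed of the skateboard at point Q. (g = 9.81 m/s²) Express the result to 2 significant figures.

Energy at P: mgh₁ = (2.4)(9.81)(6.2) = 145.97 J
Friction loss: W_f = μ_k mg d = 22.60 J
At Q: ½mv² + mgh₂ = mgh₁ − W_f
½mv² = 145.97 − 22.60 − 94.176 = 29.195 J
v = √(2 × 29.195/2.4) = 4.932 m/s

v = 4.9 m/s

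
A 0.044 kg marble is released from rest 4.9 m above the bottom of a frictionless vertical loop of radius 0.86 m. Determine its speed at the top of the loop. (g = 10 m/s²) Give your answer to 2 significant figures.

v = 8.0 m/s

Energy conservation: mgh = ½mv_top² + mg(2r)
v_top² = 2g(h − 2r) = 2(10)(4.9 − 1.720) = 63.60
v_top = 7.975 m/s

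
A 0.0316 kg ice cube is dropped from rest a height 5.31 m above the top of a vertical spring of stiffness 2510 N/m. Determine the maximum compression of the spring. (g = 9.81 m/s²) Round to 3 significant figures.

Measuring PE from the top of the relaxed spring, at max compression the cube has dropped H + x with zero KE, so:
mg(H + x) = ½kx²
½(2510)x² − (0.0316)(9.81)x − (0.0316)(9.81)(5.31) = 0
1255x² − 0.3100x − 1.646 = 0
x = [0.3100 + √(0.09610 + 8263.3)]/(2 × 1255) = 0.03634 m

x = 0.0363 m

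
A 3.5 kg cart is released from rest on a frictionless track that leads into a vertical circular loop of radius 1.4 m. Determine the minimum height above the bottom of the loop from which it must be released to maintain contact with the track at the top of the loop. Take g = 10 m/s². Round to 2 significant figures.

h = 3.5 m

At the top, for minimum speed gravity alone supplies the centripetal force: mg = mv_top²/r ⇒ v_top² = gr = 14.00 m²/s²
Energy conservation from release height h to the top (height 2r): mgh = ½mv_top² + mg(2r)
h = v_top²/(2g) + 2r = r/2 + 2r = 5r/2 = 3.500 m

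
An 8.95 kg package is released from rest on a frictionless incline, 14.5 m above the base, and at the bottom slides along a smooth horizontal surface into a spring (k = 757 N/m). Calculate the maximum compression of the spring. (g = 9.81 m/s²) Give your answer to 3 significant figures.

x = 1.83 m

Energy conservation (no friction) from release to max compression: mgh = ½kx²
x = √(2mgh/k) = √(2 × 8.95 × 9.81 × 14.5 / 757) = 1.834 m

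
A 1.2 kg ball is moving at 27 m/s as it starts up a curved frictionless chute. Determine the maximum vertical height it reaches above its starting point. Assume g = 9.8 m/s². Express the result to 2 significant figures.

h = 37 m

Setting KE at the bottom equal to PE gained: ½mv² = mgh
h = v²/(2g) = 27²/(2 × 9.8) = 37.19 m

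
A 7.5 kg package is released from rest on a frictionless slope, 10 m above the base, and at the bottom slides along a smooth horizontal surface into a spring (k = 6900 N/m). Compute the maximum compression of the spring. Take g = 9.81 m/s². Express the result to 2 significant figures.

x = 0.46 m

Energy conservation (no friction) from release to max compression: mgh = ½kx²
x = √(2mgh/k) = √(2 × 7.5 × 9.81 × 10 / 6900) = 0.4618 m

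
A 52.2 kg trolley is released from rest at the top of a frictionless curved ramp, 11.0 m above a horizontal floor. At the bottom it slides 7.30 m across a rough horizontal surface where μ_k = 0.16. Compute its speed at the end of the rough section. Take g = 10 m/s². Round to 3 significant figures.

v = 14.0 m/s

Energy at the top = energy at the end + work done against friction:
mgh = ½mv² + μ_k m g d
W_f = μ_k mg d = (0.16)(52.2)(10)(7.30) = 609.7 J
½mv² = mgh − W_f = 5742.0 − 609.7 = 5132.3 J
v = √(2 × 5132.3/52.2) = 14.02 m/s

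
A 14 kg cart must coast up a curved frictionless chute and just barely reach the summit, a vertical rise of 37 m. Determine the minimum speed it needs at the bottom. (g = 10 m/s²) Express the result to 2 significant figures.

At the top it is momentarily at rest, so all KE converts to PE: ½mv² = mgh
v = √(2gh) = √(2 × 10 × 37) = 27.20 m/s

v = 27 m/s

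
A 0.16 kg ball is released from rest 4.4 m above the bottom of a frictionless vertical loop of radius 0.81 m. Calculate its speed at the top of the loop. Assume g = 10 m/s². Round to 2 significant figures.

Energy conservation: mgh = ½mv_top² + mg(2r)
v_top² = 2g(h − 2r) = 2(10)(4.4 − 1.620) = 55.60
v_top = 7.457 m/s

v = 7.5 m/s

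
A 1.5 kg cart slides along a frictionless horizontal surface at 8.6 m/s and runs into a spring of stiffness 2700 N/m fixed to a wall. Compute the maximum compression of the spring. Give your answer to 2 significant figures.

Conservation of energy between contact and max compression: ½mv² = ½kx²
x = v√(m/k) = 8.6 × √(1.5/2700) = 0.2027 m

x = 0.20 m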